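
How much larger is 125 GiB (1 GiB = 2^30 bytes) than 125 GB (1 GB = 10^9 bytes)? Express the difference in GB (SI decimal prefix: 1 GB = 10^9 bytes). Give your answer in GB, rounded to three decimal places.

125 GiB = 125 × 1,073,741,824 = 134,217,728,000 bytes
125 GB = 125 × 1,000,000,000 = 125,000,000,000 bytes
difference = 9,217,728,000 bytes
9,217,728,000 / 1,000,000,000 = 9.218 GB

9.218 GB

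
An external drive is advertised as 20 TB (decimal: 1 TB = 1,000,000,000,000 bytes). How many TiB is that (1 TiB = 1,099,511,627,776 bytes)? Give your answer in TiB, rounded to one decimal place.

18.2 TiB

20 TB = 20 × 10^12 bytes = 20,000,000,000,000 bytes
1 TiB = 2^40 bytes = 1,099,511,627,776 bytes
20,000,000,000,000 / 1,099,511,627,776 = 18.2 TiB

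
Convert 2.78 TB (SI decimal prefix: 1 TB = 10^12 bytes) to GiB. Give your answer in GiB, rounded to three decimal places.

2.78 TB = 2.78 × 10^12 bytes = 2,780,000,000,000 bytes
1 GiB = 1,073,741,824 bytes
2,780,000,000,000 / 1,073,741,824 = 2,589.077 GiB

2,589.077 GiB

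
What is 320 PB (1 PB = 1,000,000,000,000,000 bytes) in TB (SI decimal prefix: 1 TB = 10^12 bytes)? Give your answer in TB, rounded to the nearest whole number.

320,000 TB

320 PB = 320 × 10^15 bytes = 320,000,000,000,000,000 bytes
1 TB = 1,000,000,000,000 bytes
320,000,000,000,000,000 / 1,000,000,000,000 = 320,000 TB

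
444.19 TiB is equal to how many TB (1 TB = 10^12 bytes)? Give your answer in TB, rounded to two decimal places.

444.19 TiB × 1,099,511,627,776 bytes/TiB = 488,392,069,941,821.44 bytes
1 TB = 10^12 bytes = 1,000,000,000,000 bytes
488,392,069,941,821.44 / 1,000,000,000,000 = 488.39 TB

488.39 TB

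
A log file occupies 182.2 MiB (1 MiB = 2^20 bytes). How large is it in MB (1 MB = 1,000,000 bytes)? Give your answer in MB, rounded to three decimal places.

191.051 MB

182.2 MiB × 1,048,576 bytes/MiB = 191,050,547.2 bytes
1 MB = 1,000,000 bytes
191,050,547.2 / 1,000,000 = 191.051 MB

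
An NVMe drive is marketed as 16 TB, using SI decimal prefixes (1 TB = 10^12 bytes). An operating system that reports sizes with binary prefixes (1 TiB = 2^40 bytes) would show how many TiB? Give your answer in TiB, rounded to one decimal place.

16 TB = 16 × 10^12 bytes = 16,000,000,000,000 bytes
1 TiB = 1,099,511,627,776 bytes
16,000,000,000,000 / 1,099,511,627,776 = 14.6 TiB

14.6 TiB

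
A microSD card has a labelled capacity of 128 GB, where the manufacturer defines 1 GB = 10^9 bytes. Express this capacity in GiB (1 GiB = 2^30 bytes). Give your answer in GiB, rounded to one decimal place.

128 GB × 1,000,000,000 bytes/GB = 128,000,000,000 bytes
1 GiB = 2^30 bytes = 1,073,741,824 bytes
128,000,000,000 / 1,073,741,824 = 119.2 GiB

119.2 GiB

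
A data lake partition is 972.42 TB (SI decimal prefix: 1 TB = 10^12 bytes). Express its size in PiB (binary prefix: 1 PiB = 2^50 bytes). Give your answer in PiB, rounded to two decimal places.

0.86 PiB

972.42 TB = 972.42 × 10^12 bytes = 972,420,000,000,000 bytes
1 PiB = 1,125,899,906,842,624 bytes
972,420,000,000,000 / 1,125,899,906,842,624 = 0.86 PiB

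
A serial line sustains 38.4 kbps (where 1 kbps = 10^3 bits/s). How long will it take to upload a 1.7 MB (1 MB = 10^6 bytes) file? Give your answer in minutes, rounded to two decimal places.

1.7 MB = 1,700,000 bytes = 13,600,000 bits
38.4 kbps = 38,400 bits/s
time = 13,600,000 / 38,400 = 354.167 s
354.167 s / 60 = 5.90 minutes

5.90 minutes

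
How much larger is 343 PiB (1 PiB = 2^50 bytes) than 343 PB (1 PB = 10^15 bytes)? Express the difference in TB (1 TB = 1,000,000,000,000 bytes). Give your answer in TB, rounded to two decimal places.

43,183.67 TB

343 PiB = 343 × 1,125,899,906,842,624 = 386,183,668,047,020,032 bytes
343 PB = 343 × 1,000,000,000,000,000 = 343,000,000,000,000,000 bytes
difference = 43,183,668,047,020,032 bytes
43,183,668,047,020,032 / 1,000,000,000,000 = 43,183.67 TB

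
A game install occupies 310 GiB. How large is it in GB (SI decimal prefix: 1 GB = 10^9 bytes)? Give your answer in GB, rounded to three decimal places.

310 GiB × 1,073,741,824 bytes/GiB = 332,859,965,440 bytes
1 GB = 1,000,000,000 bytes
332,859,965,440 / 1,000,000,000 = 332.860 GB

332.860 GB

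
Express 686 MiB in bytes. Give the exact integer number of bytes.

686 × 1,048,576 = 719,323,136 bytes  (1 MiB = 2^20 bytes)

719,323,136 bytes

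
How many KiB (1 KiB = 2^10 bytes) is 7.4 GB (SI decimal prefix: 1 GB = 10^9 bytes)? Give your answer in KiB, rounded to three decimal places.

7.4 GB = 7.4 × 10^9 bytes = 7,400,000,000 bytes
1 KiB = 2^10 bytes = 1,024 bytes
7,400,000,000 / 1,024 = 7,226,562.500 KiB

7,226,562.500 KiB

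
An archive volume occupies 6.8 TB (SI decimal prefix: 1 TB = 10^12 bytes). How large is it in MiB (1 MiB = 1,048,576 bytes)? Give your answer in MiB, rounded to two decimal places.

6.8 TB × 1,000,000,000,000 bytes/TB = 6,800,000,000,000 bytes
1 MiB = 1,048,576 bytes
6,800,000,000,000 / 1,048,576 = 6,484,985.35 MiB

6,484,985.35 MiB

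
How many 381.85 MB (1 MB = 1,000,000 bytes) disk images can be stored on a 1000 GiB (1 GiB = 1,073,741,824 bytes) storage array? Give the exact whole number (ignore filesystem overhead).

2,811

Capacity: 1000 GiB = 1,073,741,824,000 bytes
Per item: 381.85 MB = 381,850,000 bytes
⌊1,073,741,824,000 / 381,850,000⌋ = 2,811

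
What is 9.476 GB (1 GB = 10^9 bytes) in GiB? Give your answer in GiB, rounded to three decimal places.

8.825 GiB

9.476 GB = 9.476 × 10^9 bytes = 9,476,000,000 bytes
1 GiB = 2^30 bytes = 1,073,741,824 bytes
9,476,000,000 / 1,073,741,824 = 8.825 GiB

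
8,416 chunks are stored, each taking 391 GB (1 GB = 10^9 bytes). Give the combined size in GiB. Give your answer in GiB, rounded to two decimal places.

Total = 8,416 × 391 GB = 3,290,656 GB
= 3,290,656 × 1,000,000,000 bytes = 3,290,656,000,000,000 bytes
1 GiB = 1,073,741,824 bytes
3,290,656,000,000,000 / 1,073,741,824 = 3,064,662.22 GiB

3,064,662.22 GiB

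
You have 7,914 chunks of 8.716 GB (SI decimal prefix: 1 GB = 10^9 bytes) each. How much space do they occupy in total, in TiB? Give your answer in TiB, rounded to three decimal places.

Total = 7,914 × 8.716 GB = 68978.424 GB
= 68978.424 × 1,000,000,000 bytes = 68,978,424,000,000 bytes
1 TiB = 1,099,511,627,776 bytes
68,978,424,000,000 / 1,099,511,627,776 = 62.736 TiB

62.736 TiB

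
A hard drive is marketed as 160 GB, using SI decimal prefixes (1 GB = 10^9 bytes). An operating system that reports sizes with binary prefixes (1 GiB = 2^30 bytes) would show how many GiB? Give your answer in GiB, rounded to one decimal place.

160 GB = 160 × 10^9 bytes = 160,000,000,000 bytes
1 GiB = 1,073,741,824 bytes
160,000,000,000 / 1,073,741,824 = 149.0 GiB

149.0 GiB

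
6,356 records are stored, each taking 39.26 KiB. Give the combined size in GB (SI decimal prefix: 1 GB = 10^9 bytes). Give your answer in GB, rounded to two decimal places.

0.26 GB

Total = 6,356 × 39.26 KiB = 249536.56 KiB
= 249536.56 × 1,024 bytes = 255,525,437.44 bytes
1 GB = 1,000,000,000 bytes
255,525,437.44 / 1,000,000,000 = 0.26 GB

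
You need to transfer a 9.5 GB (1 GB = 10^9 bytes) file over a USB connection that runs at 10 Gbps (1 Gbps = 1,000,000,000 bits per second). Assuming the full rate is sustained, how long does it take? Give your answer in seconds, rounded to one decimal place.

7.6 seconds

9.5 GB = 9,500,000,000 bytes = 76,000,000,000 bits
10 Gbps = 10,000,000,000 bits/s
time = 76,000,000,000 / 10,000,000,000 = 7.6 s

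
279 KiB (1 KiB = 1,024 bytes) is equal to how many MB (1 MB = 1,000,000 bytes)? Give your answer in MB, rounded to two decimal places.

0.29 MB

279 KiB = 279 × 2^10 bytes = 285,696 bytes
1 MB = 1,000,000 bytes
285,696 / 1,000,000 = 0.29 MB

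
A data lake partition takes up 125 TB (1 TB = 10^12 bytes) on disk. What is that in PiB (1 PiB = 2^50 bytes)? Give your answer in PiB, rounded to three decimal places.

125 TB = 125 × 10^12 bytes = 125,000,000,000,000 bytes
1 PiB = 1,125,899,906,842,624 bytes
125,000,000,000,000 / 1,125,899,906,842,624 = 0.111 PiB

0.111 PiB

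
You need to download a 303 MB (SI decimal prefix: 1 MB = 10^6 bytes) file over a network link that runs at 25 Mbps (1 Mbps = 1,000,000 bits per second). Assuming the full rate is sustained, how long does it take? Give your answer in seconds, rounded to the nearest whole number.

97 seconds

303 MB = 303,000,000 bytes = 2,424,000,000 bits
25 Mbps = 25,000,000 bits/s
time = 2,424,000,000 / 25,000,000 = 97 s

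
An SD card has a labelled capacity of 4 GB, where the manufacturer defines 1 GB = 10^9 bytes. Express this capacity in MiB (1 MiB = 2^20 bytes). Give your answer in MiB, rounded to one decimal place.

4 GB × 1,000,000,000 bytes/GB = 4,000,000,000 bytes
1 MiB = 2^20 bytes = 1,048,576 bytes
4,000,000,000 / 1,048,576 = 3,814.7 MiB

3,814.7 MiB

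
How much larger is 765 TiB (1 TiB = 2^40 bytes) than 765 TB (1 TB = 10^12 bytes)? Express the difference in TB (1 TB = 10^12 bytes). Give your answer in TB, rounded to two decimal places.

76.13 TB

765 TiB = 765 × 1,099,511,627,776 = 841,126,395,248,640 bytes
765 TB = 765 × 1,000,000,000,000 = 765,000,000,000,000 bytes
difference = 76,126,395,248,640 bytes
76,126,395,248,640 / 1,000,000,000,000 = 76.13 TB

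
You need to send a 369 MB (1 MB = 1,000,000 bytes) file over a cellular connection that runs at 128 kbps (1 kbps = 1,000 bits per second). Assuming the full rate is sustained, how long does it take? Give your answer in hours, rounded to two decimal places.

6.41 hours

369 MB = 369,000,000 bytes = 2,952,000,000 bits
128 kbps = 128,000 bits/s
time = 2,952,000,000 / 128,000 = 23,062.5000 s
23,062.5000 s / 3600 = 6.41 hours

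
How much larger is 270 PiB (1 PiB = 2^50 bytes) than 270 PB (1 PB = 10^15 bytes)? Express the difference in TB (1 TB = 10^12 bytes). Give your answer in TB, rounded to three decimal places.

270 PiB = 270 × 1,125,899,906,842,624 = 303,992,974,847,508,480 bytes
270 PB = 270 × 1,000,000,000,000,000 = 270,000,000,000,000,000 bytes
difference = 33,992,974,847,508,480 bytes
33,992,974,847,508,480 / 1,000,000,000,000 = 33,992.975 TB

33,992.975 TB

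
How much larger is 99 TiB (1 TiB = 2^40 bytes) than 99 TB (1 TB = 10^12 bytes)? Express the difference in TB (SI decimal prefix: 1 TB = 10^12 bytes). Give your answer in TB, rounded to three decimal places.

99 TiB = 99 × 1,099,511,627,776 = 108,851,651,149,824 bytes
99 TB = 99 × 1,000,000,000,000 = 99,000,000,000,000 bytes
difference = 9,851,651,149,824 bytes
9,851,651,149,824 / 1,000,000,000,000 = 9.852 TB

9.852 TB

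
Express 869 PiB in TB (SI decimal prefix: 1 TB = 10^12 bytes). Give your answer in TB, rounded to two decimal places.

869 PiB × 1,125,899,906,842,624 bytes/PiB = 978,407,019,046,240,256 bytes
1 TB = 10^12 bytes = 1,000,000,000,000 bytes
978,407,019,046,240,256 / 1,000,000,000,000 = 978,407.02 TB

978,407.02 TB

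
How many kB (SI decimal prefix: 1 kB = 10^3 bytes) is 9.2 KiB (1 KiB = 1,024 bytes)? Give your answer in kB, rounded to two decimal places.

9.42 kB

9.2 KiB × 1,024 bytes/KiB = 9,420.8 bytes
1 kB = 10^3 bytes = 1,000 bytes
9,420.8 / 1,000 = 9.42 kB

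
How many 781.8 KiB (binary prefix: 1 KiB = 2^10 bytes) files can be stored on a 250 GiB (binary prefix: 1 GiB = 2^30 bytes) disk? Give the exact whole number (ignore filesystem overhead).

Capacity: 250 GiB = 268,435,456,000 bytes
Per item: 781.8 KiB = 800,563.2 bytes
⌊268,435,456,000 / 800,563.2⌋ = 335,308

335,308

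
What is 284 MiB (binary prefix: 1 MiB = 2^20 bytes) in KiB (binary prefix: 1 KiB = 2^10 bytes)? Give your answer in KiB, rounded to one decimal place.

290,816.0 KiB

284 MiB × 1,048,576 bytes/MiB = 297,795,584 bytes
1 KiB = 2^10 bytes = 1,024 bytes
297,795,584 / 1,024 = 290,816.0 KiB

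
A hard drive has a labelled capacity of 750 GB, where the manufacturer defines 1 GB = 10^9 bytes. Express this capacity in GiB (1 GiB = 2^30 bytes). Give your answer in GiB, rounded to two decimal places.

750 GB × 1,000,000,000 bytes/GB = 750,000,000,000 bytes
1 GiB = 1,073,741,824 bytes
750,000,000,000 / 1,073,741,824 = 698.49 GiB

698.49 GiB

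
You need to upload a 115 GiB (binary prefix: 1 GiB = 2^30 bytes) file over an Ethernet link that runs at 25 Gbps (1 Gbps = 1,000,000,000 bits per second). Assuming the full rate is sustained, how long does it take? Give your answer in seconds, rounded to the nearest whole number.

115 GiB = 123,480,309,760 bytes = 987,842,478,080 bits
25 Gbps = 25,000,000,000 bits/s
time = 987,842,478,080 / 25,000,000,000 = 40 s

40 seconds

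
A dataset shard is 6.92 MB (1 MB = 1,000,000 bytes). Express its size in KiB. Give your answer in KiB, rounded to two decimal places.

6,757.81 KiB

6.92 MB × 1,000,000 bytes/MB = 6,920,000 bytes
1 KiB = 1,024 bytes
6,920,000 / 1,024 = 6,757.81 KiB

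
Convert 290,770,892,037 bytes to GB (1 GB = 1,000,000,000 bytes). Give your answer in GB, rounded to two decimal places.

290,770,892,037 bytes given.
1 GB = 10^9 bytes = 1,000,000,000 bytes
290,770,892,037 / 1,000,000,000 = 290.77 GB

290.77 GB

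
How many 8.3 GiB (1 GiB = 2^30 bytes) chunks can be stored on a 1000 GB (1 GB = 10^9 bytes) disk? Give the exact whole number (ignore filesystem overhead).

112

Capacity: 1000 GB = 1,000,000,000,000 bytes
Per item: 8.3 GiB = 8,912,057,139.2 bytes
⌊1,000,000,000,000 / 8,912,057,139.2⌋ = 112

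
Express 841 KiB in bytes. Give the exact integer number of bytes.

841 × 1,024 = 861,184 bytes  (1 KiB = 2^10 bytes)

861,184 bytes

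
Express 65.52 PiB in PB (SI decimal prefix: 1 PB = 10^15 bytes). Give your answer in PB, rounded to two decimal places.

65.52 PiB = 65.52 × 2^50 bytes = 73,768,961,896,328,724.48 bytes
1 PB = 1,000,000,000,000,000 bytes
73,768,961,896,328,724.48 / 1,000,000,000,000,000 = 73.77 PB

73.77 PB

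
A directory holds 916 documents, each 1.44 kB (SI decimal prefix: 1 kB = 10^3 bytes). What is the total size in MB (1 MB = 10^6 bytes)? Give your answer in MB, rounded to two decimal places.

1.32 MB

Total = 916 × 1.44 kB = 1319.04 kB
= 1319.04 × 1,000 bytes = 1,319,040 bytes
1 MB = 1,000,000 bytes
1,319,040 / 1,000,000 = 1.32 MB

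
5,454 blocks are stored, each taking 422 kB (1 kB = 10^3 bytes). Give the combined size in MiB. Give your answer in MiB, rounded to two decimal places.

Total = 5,454 × 422 kB = 2,301,588 kB
= 2,301,588 × 1,000 bytes = 2,301,588,000 bytes
1 MiB = 1,048,576 bytes
2,301,588,000 / 1,048,576 = 2,194.97 MiB

2,194.97 MiB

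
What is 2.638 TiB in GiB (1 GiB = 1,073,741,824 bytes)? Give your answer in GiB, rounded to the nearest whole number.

2,701 GiB

2.638 TiB = 2.638 × 2^40 bytes = 2,900,511,674,073.088 bytes
1 GiB = 1,073,741,824 bytes
2,900,511,674,073.088 / 1,073,741,824 = 2,701 GiB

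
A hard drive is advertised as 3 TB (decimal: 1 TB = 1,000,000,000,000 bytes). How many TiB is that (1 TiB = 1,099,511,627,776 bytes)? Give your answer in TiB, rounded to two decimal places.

2.73 TiB

3 TB = 3 × 10^12 bytes = 3,000,000,000,000 bytes
1 TiB = 2^40 bytes = 1,099,511,627,776 bytes
3,000,000,000,000 / 1,099,511,627,776 = 2.73 TiB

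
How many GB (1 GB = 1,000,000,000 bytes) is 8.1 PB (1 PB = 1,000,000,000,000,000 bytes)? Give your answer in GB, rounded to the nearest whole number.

8.1 PB = 8.1 × 10^15 bytes = 8,100,000,000,000,000 bytes
1 GB = 10^9 bytes = 1,000,000,000 bytes
8,100,000,000,000,000 / 1,000,000,000 = 8,100,000 GB

8,100,000 GB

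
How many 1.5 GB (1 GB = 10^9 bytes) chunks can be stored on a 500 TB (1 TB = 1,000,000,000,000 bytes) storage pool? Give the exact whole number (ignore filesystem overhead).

Capacity: 500 TB = 500,000,000,000,000 bytes
Per item: 1.5 GB = 1,500,000,000 bytes
⌊500,000,000,000,000 / 1,500,000,000⌋ = 333,333

333,333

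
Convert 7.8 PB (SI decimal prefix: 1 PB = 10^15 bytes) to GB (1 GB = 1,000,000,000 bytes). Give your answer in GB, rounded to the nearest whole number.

7.8 PB = 7.8 × 10^15 bytes = 7,800,000,000,000,000 bytes
1 GB = 1,000,000,000 bytes
7,800,000,000,000,000 / 1,000,000,000 = 7,800,000 GB

7,800,000 GB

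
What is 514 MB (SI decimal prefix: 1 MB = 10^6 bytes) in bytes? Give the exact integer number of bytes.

514,000,000 bytes

514 × 1,000,000 = 514,000,000 bytes  (1 MB = 10^6 bytes)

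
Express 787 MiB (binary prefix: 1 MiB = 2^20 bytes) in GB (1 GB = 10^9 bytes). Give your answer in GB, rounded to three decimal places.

0.825 GB

787 MiB = 787 × 2^20 bytes = 825,229,312 bytes
1 GB = 10^9 bytes = 1,000,000,000 bytes
825,229,312 / 1,000,000,000 = 0.825 GB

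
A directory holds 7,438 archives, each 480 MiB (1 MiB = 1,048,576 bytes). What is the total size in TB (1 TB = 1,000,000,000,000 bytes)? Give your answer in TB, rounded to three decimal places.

3.744 TB

Total = 7,438 × 480 MiB = 3,570,240 MiB
= 3,570,240 × 1,048,576 bytes = 3,743,667,978,240 bytes
1 TB = 1,000,000,000,000 bytes
3,743,667,978,240 / 1,000,000,000,000 = 3.744 TB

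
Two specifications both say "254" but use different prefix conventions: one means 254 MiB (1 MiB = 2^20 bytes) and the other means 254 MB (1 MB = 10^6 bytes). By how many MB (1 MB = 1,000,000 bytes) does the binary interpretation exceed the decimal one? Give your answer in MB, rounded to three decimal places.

12.338 MB

254 MiB = 254 × 1,048,576 = 266,338,304 bytes
254 MB = 254 × 1,000,000 = 254,000,000 bytes
difference = 12,338,304 bytes
12,338,304 / 1,000,000 = 12.338 MB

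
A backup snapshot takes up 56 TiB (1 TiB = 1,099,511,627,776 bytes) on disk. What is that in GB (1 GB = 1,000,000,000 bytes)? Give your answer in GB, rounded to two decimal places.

56 TiB × 1,099,511,627,776 bytes/TiB = 61,572,651,155,456 bytes
1 GB = 1,000,000,000 bytes
61,572,651,155,456 / 1,000,000,000 = 61,572.65 GB

61,572.65 GB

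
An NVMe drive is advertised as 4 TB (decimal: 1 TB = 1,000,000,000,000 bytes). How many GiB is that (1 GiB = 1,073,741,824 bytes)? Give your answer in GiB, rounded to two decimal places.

3,725.29 GiB

4 TB × 1,000,000,000,000 bytes/TB = 4,000,000,000,000 bytes
1 GiB = 2^30 bytes = 1,073,741,824 bytes
4,000,000,000,000 / 1,073,741,824 = 3,725.29 GiB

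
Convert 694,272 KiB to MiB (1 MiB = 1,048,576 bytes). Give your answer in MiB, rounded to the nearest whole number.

694,272 KiB = 694,272 × 2^10 bytes = 710,934,528 bytes
1 MiB = 2^20 bytes = 1,048,576 bytes
710,934,528 / 1,048,576 = 678 MiB

678 MiB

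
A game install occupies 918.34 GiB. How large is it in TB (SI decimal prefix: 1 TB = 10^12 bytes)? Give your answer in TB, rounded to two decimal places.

918.34 GiB = 918.34 × 2^30 bytes = 986,060,066,652.16 bytes
1 TB = 1,000,000,000,000 bytes
986,060,066,652.16 / 1,000,000,000,000 = 0.99 TB

0.99 TB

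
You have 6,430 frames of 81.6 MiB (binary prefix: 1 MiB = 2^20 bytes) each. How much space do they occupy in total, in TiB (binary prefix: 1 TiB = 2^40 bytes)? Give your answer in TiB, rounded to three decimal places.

0.500 TiB

Total = 6,430 × 81.6 MiB = 524,688 MiB
= 524,688 × 1,048,576 bytes = 550,175,244,288 bytes
1 TiB = 1,099,511,627,776 bytes
550,175,244,288 / 1,099,511,627,776 = 0.500 TiB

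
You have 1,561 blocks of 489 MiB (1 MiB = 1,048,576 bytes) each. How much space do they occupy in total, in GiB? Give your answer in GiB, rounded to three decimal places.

Total = 1,561 × 489 MiB = 763,329 MiB
= 763,329 × 1,048,576 bytes = 800,408,469,504 bytes
1 GiB = 1,073,741,824 bytes
800,408,469,504 / 1,073,741,824 = 745.438 GiB

745.438 GiB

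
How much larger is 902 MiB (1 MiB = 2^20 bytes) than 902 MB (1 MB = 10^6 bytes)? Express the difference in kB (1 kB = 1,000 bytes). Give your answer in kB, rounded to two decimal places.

43,815.55 kB

902 MiB = 902 × 1,048,576 = 945,815,552 bytes
902 MB = 902 × 1,000,000 = 902,000,000 bytes
difference = 43,815,552 bytes
43,815,552 / 1,000 = 43,815.55 kB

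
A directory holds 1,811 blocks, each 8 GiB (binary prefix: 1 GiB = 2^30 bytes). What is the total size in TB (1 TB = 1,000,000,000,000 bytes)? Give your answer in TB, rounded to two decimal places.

15.56 TB

Total = 1,811 × 8 GiB = 14,488 GiB
= 14,488 × 1,073,741,824 bytes = 15,556,371,546,112 bytes
1 TB = 1,000,000,000,000 bytes
15,556,371,546,112 / 1,000,000,000,000 = 15.56 TB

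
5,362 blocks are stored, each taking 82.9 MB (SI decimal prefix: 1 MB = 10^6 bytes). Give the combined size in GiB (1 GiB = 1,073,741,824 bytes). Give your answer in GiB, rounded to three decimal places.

Total = 5,362 × 82.9 MB = 444509.8 MB
= 444509.8 × 1,000,000 bytes = 444,509,800,000 bytes
1 GiB = 1,073,741,824 bytes
444,509,800,000 / 1,073,741,824 = 413.982 GiB

413.982 GiB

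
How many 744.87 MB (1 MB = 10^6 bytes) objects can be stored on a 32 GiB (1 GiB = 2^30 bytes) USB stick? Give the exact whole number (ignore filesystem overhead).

Capacity: 32 GiB = 34,359,738,368 bytes
Per item: 744.87 MB = 744,870,000 bytes
⌊34,359,738,368 / 744,870,000⌋ = 46

46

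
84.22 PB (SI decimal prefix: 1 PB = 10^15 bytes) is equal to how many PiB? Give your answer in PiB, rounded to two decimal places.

84.22 PB = 84.22 × 10^15 bytes = 84,220,000,000,000,000 bytes
1 PiB = 1,125,899,906,842,624 bytes
84,220,000,000,000,000 / 1,125,899,906,842,624 = 74.80 PiB

74.80 PiB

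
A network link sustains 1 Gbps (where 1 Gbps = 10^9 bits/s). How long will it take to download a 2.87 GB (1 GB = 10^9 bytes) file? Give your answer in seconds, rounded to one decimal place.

23.0 seconds

2.87 GB = 2,870,000,000 bytes = 22,960,000,000 bits
1 Gbps = 1,000,000,000 bits/s
time = 22,960,000,000 / 1,000,000,000 = 23.0 s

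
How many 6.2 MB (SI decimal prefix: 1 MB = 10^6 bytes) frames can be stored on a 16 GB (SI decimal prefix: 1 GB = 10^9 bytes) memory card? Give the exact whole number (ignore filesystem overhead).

2,580

Capacity: 16 GB = 16,000,000,000 bytes
Per item: 6.2 MB = 6,200,000 bytes
⌊16,000,000,000 / 6,200,000⌋ = 2,580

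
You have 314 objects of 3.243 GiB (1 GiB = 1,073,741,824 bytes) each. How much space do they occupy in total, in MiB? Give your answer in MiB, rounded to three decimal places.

1,042,741.248 MiB

Total = 314 × 3.243 GiB = 1018.302 GiB
= 1018.302 × 1,073,741,824 bytes = 1,093,393,446,862.848 bytes
1 MiB = 1,048,576 bytes
1,093,393,446,862.848 / 1,048,576 = 1,042,741.248 MiB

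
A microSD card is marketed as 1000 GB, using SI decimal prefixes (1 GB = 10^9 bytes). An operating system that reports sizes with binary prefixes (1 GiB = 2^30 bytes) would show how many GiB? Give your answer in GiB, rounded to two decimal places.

931.32 GiB

1000 GB × 1,000,000,000 bytes/GB = 1,000,000,000,000 bytes
1 GiB = 2^30 bytes = 1,073,741,824 bytes
1,000,000,000,000 / 1,073,741,824 = 931.32 GiB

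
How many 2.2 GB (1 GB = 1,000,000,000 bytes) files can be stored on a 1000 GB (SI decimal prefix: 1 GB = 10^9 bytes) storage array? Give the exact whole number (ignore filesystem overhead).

454

Capacity: 1000 GB = 1,000,000,000,000 bytes
Per item: 2.2 GB = 2,200,000,000 bytes
⌊1,000,000,000,000 / 2,200,000,000⌋ = 454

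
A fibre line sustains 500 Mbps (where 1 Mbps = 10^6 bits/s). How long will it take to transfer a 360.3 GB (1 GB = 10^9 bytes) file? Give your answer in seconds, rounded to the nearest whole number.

5,765 seconds

360.3 GB = 360,300,000,000 bytes = 2,882,400,000,000 bits
500 Mbps = 500,000,000 bits/s
time = 2,882,400,000,000 / 500,000,000 = 5,765 s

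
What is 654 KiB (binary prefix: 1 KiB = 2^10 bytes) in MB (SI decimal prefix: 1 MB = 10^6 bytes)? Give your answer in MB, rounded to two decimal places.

654 KiB = 654 × 2^10 bytes = 669,696 bytes
1 MB = 1,000,000 bytes
669,696 / 1,000,000 = 0.67 MB

0.67 MB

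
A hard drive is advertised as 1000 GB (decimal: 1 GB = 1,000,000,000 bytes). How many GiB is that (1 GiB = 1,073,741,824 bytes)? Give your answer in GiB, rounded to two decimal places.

931.32 GiB

1000 GB = 1000 × 10^9 bytes = 1,000,000,000,000 bytes
1 GiB = 1,073,741,824 bytes
1,000,000,000,000 / 1,073,741,824 = 931.32 GiB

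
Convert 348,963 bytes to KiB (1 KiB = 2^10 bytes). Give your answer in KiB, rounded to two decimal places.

348,963 bytes given.
1 KiB = 1,024 bytes
348,963 / 1,024 = 340.78 KiB

340.78 KiB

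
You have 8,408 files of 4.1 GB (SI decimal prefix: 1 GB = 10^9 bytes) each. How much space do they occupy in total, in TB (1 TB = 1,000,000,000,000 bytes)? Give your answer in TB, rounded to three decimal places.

Total = 8,408 × 4.1 GB = 34472.8 GB
= 34472.8 × 1,000,000,000 bytes = 34,472,800,000,000 bytes
1 TB = 1,000,000,000,000 bytes
34,472,800,000,000 / 1,000,000,000,000 = 34.473 TB

34.473 TB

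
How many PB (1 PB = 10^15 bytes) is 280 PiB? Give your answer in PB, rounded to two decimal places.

315.25 PB

280 PiB = 280 × 2^50 bytes = 315,251,973,915,934,720 bytes
1 PB = 10^15 bytes = 1,000,000,000,000,000 bytes
315,251,973,915,934,720 / 1,000,000,000,000,000 = 315.25 PB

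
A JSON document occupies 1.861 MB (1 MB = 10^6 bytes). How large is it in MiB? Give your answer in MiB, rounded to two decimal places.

1.77 MiB

1.861 MB × 1,000,000 bytes/MB = 1,861,000 bytes
1 MiB = 1,048,576 bytes
1,861,000 / 1,048,576 = 1.77 MiB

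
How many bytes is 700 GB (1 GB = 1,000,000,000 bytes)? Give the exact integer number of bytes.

700 × 1,000,000,000 = 700,000,000,000 bytes

700,000,000,000 bytes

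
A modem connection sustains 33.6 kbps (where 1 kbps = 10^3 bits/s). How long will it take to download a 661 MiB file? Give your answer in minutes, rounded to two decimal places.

2,750.43 minutes

661 MiB = 693,108,736 bytes = 5,544,869,888 bits
33.6 kbps = 33,600 bits/s
time = 5,544,869,888 / 33,600 = 165,025.890 s
165,025.890 s / 60 = 2,750.43 minutes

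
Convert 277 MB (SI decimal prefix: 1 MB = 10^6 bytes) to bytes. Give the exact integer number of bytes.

277 × 1,000,000 = 277,000,000 bytes

277,000,000 bytes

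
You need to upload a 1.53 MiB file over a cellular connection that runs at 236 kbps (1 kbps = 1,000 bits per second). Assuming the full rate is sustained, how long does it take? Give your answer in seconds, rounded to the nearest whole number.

1.53 MiB = 1,604,321.28 bytes = 12,834,570.24 bits
236 kbps = 236,000 bits/s
time = 12,834,570.24 / 236,000 = 54 s

54 seconds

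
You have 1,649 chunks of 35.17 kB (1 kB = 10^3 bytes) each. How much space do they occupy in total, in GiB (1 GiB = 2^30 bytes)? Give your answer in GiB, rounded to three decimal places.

0.054 GiB

Total = 1,649 × 35.17 kB = 57995.33 kB
= 57995.33 × 1,000 bytes = 57,995,330 bytes
1 GiB = 1,073,741,824 bytes
57,995,330 / 1,073,741,824 = 0.054 GiB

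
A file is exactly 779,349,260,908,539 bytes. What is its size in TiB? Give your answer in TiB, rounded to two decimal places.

708.81 TiB

779,349,260,908,539 bytes given.
1 TiB = 1,099,511,627,776 bytes
779,349,260,908,539 / 1,099,511,627,776 = 708.81 TiB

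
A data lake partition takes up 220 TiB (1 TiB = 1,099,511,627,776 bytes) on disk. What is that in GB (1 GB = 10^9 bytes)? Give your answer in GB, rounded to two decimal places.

241,892.56 GB

220 TiB = 220 × 2^40 bytes = 241,892,558,110,720 bytes
1 GB = 10^9 bytes = 1,000,000,000 bytes
241,892,558,110,720 / 1,000,000,000 = 241,892.56 GB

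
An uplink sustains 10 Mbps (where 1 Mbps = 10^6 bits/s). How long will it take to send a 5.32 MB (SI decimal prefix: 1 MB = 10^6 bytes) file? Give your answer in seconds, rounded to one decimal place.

4.3 seconds

5.32 MB = 5,320,000 bytes = 42,560,000 bits
10 Mbps = 10,000,000 bits/s
time = 42,560,000 / 10,000,000 = 4.3 s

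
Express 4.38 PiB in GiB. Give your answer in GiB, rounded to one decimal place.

4,592,762.9 GiB

4.38 PiB × 1,125,899,906,842,624 bytes/PiB = 4,931,441,591,970,693.12 bytes
1 GiB = 1,073,741,824 bytes
4,931,441,591,970,693.12 / 1,073,741,824 = 4,592,762.9 GiB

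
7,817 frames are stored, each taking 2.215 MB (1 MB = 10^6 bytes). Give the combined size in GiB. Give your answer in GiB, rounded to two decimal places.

16.13 GiB

Total = 7,817 × 2.215 MB = 17314.655 MB
= 17314.655 × 1,000,000 bytes = 17,314,655,000 bytes
1 GiB = 1,073,741,824 bytes
17,314,655,000 / 1,073,741,824 = 16.13 GiB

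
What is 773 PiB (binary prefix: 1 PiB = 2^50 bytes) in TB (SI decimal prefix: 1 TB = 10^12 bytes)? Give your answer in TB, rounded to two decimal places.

870,320.63 TB

773 PiB × 1,125,899,906,842,624 bytes/PiB = 870,320,627,989,348,352 bytes
1 TB = 10^12 bytes = 1,000,000,000,000 bytes
870,320,627,989,348,352 / 1,000,000,000,000 = 870,320.63 TB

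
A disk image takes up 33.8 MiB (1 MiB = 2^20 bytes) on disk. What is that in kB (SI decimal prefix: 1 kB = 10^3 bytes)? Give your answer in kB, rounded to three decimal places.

35,441.869 kB

33.8 MiB = 33.8 × 2^20 bytes = 35,441,868.8 bytes
1 kB = 1,000 bytes
35,441,868.8 / 1,000 = 35,441.869 kB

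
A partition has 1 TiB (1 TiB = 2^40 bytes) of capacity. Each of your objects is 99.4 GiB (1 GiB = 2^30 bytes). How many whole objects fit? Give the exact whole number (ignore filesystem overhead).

Capacity: 1 TiB = 1,099,511,627,776 bytes
Per item: 99.4 GiB = 106,729,937,305.6 bytes
⌊1,099,511,627,776 / 106,729,937,305.6⌋ = 10

10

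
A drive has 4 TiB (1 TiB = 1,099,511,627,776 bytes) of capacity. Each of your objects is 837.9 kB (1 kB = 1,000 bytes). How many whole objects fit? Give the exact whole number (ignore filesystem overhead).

5,248,891

Capacity: 4 TiB = 4,398,046,511,104 bytes
Per item: 837.9 kB = 837,900 bytes
⌊4,398,046,511,104 / 837,900⌋ = 5,248,891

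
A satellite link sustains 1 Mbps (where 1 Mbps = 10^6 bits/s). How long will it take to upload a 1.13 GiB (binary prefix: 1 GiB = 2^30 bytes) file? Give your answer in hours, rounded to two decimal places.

1.13 GiB = 1,213,328,261.12 bytes = 9,706,626,088.96 bits
1 Mbps = 1,000,000 bits/s
time = 9,706,626,088.96 / 1,000,000 = 9,706.6261 s
9,706.6261 s / 3600 = 2.70 hours

2.70 hours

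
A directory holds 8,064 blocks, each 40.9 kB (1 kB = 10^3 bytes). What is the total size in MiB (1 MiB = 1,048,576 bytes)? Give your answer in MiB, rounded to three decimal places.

314.539 MiB

Total = 8,064 × 40.9 kB = 329817.6 kB
= 329817.6 × 1,000 bytes = 329,817,600 bytes
1 MiB = 1,048,576 bytes
329,817,600 / 1,048,576 = 314.539 MiB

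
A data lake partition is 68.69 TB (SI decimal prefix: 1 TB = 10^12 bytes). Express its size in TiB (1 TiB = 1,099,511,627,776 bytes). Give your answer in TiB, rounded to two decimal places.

62.47 TiB

68.69 TB = 68.69 × 10^12 bytes = 68,690,000,000,000 bytes
1 TiB = 1,099,511,627,776 bytes
68,690,000,000,000 / 1,099,511,627,776 = 62.47 TiB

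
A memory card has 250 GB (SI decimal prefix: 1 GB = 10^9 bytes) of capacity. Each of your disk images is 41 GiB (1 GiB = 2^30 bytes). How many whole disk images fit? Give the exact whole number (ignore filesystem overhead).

Capacity: 250 GB = 250,000,000,000 bytes
Per item: 41 GiB = 44,023,414,784 bytes
⌊250,000,000,000 / 44,023,414,784⌋ = 5

5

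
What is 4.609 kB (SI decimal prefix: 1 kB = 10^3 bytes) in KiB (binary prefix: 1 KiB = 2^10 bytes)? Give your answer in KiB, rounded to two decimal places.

4.50 KiB

4.609 kB × 1,000 bytes/kB = 4,609 bytes
1 KiB = 1,024 bytes
4,609 / 1,024 = 4.50 KiB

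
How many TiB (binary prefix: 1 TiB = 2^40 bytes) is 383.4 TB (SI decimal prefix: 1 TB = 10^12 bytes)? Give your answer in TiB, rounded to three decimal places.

348.700 TiB

383.4 TB = 383.4 × 10^12 bytes = 383,400,000,000,000 bytes
1 TiB = 2^40 bytes = 1,099,511,627,776 bytes
383,400,000,000,000 / 1,099,511,627,776 = 348.700 TiB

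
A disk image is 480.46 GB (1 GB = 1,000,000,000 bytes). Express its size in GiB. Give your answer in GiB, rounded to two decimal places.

447.46 GiB

480.46 GB = 480.46 × 10^9 bytes = 480,460,000,000 bytes
1 GiB = 2^30 bytes = 1,073,741,824 bytes
480,460,000,000 / 1,073,741,824 = 447.46 GiB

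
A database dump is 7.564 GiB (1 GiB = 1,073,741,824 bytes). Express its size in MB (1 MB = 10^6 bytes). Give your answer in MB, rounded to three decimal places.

7.564 GiB = 7.564 × 2^30 bytes = 8,121,783,156.736 bytes
1 MB = 10^6 bytes = 1,000,000 bytes
8,121,783,156.736 / 1,000,000 = 8,121.783 MB

8,121.783 MB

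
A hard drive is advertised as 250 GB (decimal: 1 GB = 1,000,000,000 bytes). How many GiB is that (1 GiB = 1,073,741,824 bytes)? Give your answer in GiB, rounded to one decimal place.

232.8 GiB

250 GB × 1,000,000,000 bytes/GB = 250,000,000,000 bytes
1 GiB = 2^30 bytes = 1,073,741,824 bytes
250,000,000,000 / 1,073,741,824 = 232.8 GiB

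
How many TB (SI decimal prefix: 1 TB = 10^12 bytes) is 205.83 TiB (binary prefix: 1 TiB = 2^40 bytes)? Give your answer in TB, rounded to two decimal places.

205.83 TiB = 205.83 × 2^40 bytes = 226,312,478,345,134.08 bytes
1 TB = 10^12 bytes = 1,000,000,000,000 bytes
226,312,478,345,134.08 / 1,000,000,000,000 = 226.31 TB

226.31 TB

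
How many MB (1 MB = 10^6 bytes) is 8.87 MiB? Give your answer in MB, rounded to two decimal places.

9.30 MB

8.87 MiB × 1,048,576 bytes/MiB = 9,300,869.12 bytes
1 MB = 1,000,000 bytes
9,300,869.12 / 1,000,000 = 9.30 MB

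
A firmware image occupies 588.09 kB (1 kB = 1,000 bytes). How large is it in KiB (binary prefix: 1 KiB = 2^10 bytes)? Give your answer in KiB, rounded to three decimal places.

588.09 kB = 588.09 × 10^3 bytes = 588,090 bytes
1 KiB = 2^10 bytes = 1,024 bytes
588,090 / 1,024 = 574.307 KiB

574.307 KiB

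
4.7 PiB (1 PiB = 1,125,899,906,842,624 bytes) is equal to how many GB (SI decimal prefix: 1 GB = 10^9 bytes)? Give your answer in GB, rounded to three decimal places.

4.7 PiB = 4.7 × 2^50 bytes = 5,291,729,562,160,332.8 bytes
1 GB = 1,000,000,000 bytes
5,291,729,562,160,332.8 / 1,000,000,000 = 5,291,729.562 GB

5,291,729.562 GB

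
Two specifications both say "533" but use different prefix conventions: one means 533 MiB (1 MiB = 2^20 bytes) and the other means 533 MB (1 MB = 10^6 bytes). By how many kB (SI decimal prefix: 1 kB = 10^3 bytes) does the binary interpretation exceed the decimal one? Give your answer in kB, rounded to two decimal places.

533 MiB = 533 × 1,048,576 = 558,891,008 bytes
533 MB = 533 × 1,000,000 = 533,000,000 bytes
difference = 25,891,008 bytes
25,891,008 / 1,000 = 25,891.01 kB

25,891.01 kB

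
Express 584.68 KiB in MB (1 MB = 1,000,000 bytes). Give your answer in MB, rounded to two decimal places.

584.68 KiB = 584.68 × 2^10 bytes = 598,712.32 bytes
1 MB = 10^6 bytes = 1,000,000 bytes
598,712.32 / 1,000,000 = 0.60 MB

0.60 MB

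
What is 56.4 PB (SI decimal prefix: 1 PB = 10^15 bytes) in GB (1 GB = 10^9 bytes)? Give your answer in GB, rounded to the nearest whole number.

56,400,000 GB

56.4 PB × 1,000,000,000,000,000 bytes/PB = 56,400,000,000,000,000 bytes
1 GB = 10^9 bytes = 1,000,000,000 bytes
56,400,000,000,000,000 / 1,000,000,000 = 56,400,000 GB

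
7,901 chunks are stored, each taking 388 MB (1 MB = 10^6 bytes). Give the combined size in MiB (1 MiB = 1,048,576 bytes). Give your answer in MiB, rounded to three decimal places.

Total = 7,901 × 388 MB = 3,065,588 MB
= 3,065,588 × 1,000,000 bytes = 3,065,588,000,000 bytes
1 MiB = 1,048,576 bytes
3,065,588,000,000 / 1,048,576 = 2,923,572.540 MiB

2,923,572.540 MiB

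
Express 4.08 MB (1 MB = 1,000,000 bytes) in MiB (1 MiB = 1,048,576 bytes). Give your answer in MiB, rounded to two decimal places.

3.89 MiB

4.08 MB × 1,000,000 bytes/MB = 4,080,000 bytes
1 MiB = 1,048,576 bytes
4,080,000 / 1,048,576 = 3.89 MiB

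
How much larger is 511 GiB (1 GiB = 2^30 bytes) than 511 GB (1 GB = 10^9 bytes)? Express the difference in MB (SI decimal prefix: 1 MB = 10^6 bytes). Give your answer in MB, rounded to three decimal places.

37,682.072 MB

511 GiB = 511 × 1,073,741,824 = 548,682,072,064 bytes
511 GB = 511 × 1,000,000,000 = 511,000,000,000 bytes
difference = 37,682,072,064 bytes
37,682,072,064 / 1,000,000 = 37,682.072 MB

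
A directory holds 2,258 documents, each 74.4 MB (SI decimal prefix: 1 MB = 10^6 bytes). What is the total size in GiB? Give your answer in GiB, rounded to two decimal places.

Total = 2,258 × 74.4 MB = 167995.2 MB
= 167995.2 × 1,000,000 bytes = 167,995,200,000 bytes
1 GiB = 1,073,741,824 bytes
167,995,200,000 / 1,073,741,824 = 156.46 GiB

156.46 GiB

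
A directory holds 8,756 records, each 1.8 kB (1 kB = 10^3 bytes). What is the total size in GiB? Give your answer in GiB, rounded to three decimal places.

0.015 GiB

Total = 8,756 × 1.8 kB = 15760.8 kB
= 15760.8 × 1,000 bytes = 15,760,800 bytes
1 GiB = 1,073,741,824 bytes
15,760,800 / 1,073,741,824 = 0.015 GiB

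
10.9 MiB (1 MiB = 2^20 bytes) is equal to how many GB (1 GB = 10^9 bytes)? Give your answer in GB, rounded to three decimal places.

10.9 MiB = 10.9 × 2^20 bytes = 11,429,478.4 bytes
1 GB = 10^9 bytes = 1,000,000,000 bytes
11,429,478.4 / 1,000,000,000 = 0.011 GB

0.011 GB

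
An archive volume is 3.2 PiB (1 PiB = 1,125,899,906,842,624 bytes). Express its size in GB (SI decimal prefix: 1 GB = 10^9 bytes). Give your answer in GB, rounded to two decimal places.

3,602,879.70 GB

3.2 PiB × 1,125,899,906,842,624 bytes/PiB = 3,602,879,701,896,396.8 bytes
1 GB = 10^9 bytes = 1,000,000,000 bytes
3,602,879,701,896,396.8 / 1,000,000,000 = 3,602,879.70 GB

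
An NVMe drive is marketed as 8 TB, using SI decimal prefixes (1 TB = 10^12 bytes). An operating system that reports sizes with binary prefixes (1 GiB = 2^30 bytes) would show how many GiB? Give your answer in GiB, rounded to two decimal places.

7,450.58 GiB

8 TB = 8 × 10^12 bytes = 8,000,000,000,000 bytes
1 GiB = 1,073,741,824 bytes
8,000,000,000,000 / 1,073,741,824 = 7,450.58 GiB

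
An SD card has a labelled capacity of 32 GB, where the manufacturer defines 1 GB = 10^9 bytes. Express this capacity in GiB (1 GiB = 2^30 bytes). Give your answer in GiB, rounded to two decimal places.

29.80 GiB

32 GB = 32 × 10^9 bytes = 32,000,000,000 bytes
1 GiB = 1,073,741,824 bytes
32,000,000,000 / 1,073,741,824 = 29.80 GiB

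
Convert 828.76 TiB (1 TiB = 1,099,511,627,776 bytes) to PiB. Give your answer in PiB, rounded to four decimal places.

0.8093 PiB

828.76 TiB = 828.76 × 2^40 bytes = 911,231,256,635,637.76 bytes
1 PiB = 1,125,899,906,842,624 bytes
911,231,256,635,637.76 / 1,125,899,906,842,624 = 0.8093 PiB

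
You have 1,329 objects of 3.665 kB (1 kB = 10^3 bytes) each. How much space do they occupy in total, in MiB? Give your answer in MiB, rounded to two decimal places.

Total = 1,329 × 3.665 kB = 4870.785 kB
= 4870.785 × 1,000 bytes = 4,870,785 bytes
1 MiB = 1,048,576 bytes
4,870,785 / 1,048,576 = 4.65 MiB

4.65 MiB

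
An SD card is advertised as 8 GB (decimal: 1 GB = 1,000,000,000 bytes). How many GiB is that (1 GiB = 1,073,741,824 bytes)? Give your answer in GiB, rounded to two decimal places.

8 GB = 8 × 10^9 bytes = 8,000,000,000 bytes
1 GiB = 2^30 bytes = 1,073,741,824 bytes
8,000,000,000 / 1,073,741,824 = 7.45 GiB

7.45 GiB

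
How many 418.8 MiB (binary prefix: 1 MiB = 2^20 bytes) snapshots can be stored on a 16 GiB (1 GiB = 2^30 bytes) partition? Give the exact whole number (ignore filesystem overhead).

39

Capacity: 16 GiB = 17,179,869,184 bytes
Per item: 418.8 MiB = 439,143,628.8 bytes
⌊17,179,869,184 / 439,143,628.8⌋ = 39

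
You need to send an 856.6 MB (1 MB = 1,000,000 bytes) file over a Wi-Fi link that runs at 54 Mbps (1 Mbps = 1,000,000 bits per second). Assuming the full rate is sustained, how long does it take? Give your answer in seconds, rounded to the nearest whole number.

127 seconds

856.6 MB = 856,600,000 bytes = 6,852,800,000 bits
54 Mbps = 54,000,000 bits/s
time = 6,852,800,000 / 54,000,000 = 127 s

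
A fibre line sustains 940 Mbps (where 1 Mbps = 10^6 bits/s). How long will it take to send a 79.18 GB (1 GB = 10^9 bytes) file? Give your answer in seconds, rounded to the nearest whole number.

79.18 GB = 79,180,000,000 bytes = 633,440,000,000 bits
940 Mbps = 940,000,000 bits/s
time = 633,440,000,000 / 940,000,000 = 674 s

674 seconds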